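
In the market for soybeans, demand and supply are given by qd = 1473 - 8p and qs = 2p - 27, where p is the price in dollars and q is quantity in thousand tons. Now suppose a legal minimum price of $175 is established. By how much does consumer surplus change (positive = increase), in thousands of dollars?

Setting quantity demanded equal to quantity supplied, 1473 - 8p = 2p - 27, gives p* = 150 and q* = 273.
Because the floor (175) lies above the market-clearing price, it is binding.
At p = 175: qd = 1473 - 8·175 = 73 and qs = 2·175 - 27 = 323.
Consumer surplus without the control is ½ · (184.125 - 150) · 273 = 4658.0625.
With the floor, consumers buy 73 units at 175, so CS = ½ · (184.125 - 175) · 73 = 333.0625.
Change in consumer surplus = 333.0625 - 4658.0625 = -4325.

-4325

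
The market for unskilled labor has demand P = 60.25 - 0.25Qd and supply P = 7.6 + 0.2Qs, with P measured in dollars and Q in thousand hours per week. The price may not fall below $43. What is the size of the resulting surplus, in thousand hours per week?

108

Rearranging demand gives Qd = 241 - 4P; rearranging supply gives Qs = 5P - 38. Equilibrium: 241 - 4P = 5P - 38, so 279 = 9P and P* = 31, Q* = 117.
The floor of 43 is above the equilibrium price 31, so it binds.
At P = 43: Qd = 241 - 4·43 = 69 and Qs = 5·43 - 38 = 177.
Surplus = Qs - Qd = 177 - 69 = 108.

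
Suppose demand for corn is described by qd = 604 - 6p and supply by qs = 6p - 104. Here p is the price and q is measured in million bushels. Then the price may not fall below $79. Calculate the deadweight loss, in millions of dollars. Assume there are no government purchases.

Equilibrium: 604 - 6p = 6p - 104, so 708 = 12p and p* = 59, q* = 250.
Since 79 > 59, the floor is binding.
At p = 79: qd = 604 - 6·79 = 130 and qs = 6·79 - 104 = 370.
Quantity traded falls to 130. At q = 130 the demand price is (604 - 130)/6 = 79 and the supply price is (104 + 130)/6 = 39.
Deadweight loss = ½ · (79 - 39) · (250 - 130) = ½ · 40 · 120 = 2400.

2400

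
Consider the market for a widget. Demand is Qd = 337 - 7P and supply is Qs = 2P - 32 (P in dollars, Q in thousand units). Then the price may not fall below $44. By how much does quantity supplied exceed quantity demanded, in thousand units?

In a free market, 337 - 7P = 2P - 32 gives the equilibrium P* = 41, Q* = 50.
Since 44 > 41, the floor is binding.
At P = 44: Qd = 337 - 7·44 = 29 and Qs = 2·44 - 32 = 56.
Surplus = Qs - Qd = 56 - 29 = 27.

27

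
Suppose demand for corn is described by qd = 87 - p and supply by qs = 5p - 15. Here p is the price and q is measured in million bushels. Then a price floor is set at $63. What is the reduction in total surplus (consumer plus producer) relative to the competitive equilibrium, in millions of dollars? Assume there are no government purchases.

Without the control the market clears where 87 - p = 5p - 15, i.e. p* = 17 and q* = 70.
Since 63 > 17, the floor is binding.
At p = 63: qd = 87 - 63 = 24 and qs = 5·63 - 15 = 300.
Quantity traded falls to 24. At q = 24 the demand price is 87 - 24 = 63 and the supply price is (15 + 24)/5 = 7.8.
Deadweight loss = ½ · (63 - 7.8) · (70 - 24) = ½ · 55.2 · 46 = 1269.6.

1269.6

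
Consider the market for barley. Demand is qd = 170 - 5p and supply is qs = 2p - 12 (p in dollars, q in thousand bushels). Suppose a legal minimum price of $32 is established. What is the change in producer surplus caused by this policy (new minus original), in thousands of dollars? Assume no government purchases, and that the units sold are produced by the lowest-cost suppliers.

Without the control the market clears where 170 - 5p = 2p - 12, i.e. p* = 26 and q* = 40.
Since 32 > 26, the floor is binding.
At p = 32: qd = 170 - 5·32 = 10 and qs = 2·32 - 12 = 52.
Producer surplus without the control is ½ · (26 - 6) · 40 = 400.
With the floor, 10 units are sold at 32. The supply price at q = 10 is 11, so PS = ½ · [(32 - 6) + (32 - 11)] · 10 = 235.
Change in producer surplus = 235 - 400 = -165.

-165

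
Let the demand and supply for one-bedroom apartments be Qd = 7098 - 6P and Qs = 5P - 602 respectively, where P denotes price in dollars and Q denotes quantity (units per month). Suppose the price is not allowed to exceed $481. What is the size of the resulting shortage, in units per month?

2409

Without the control the market clears where 7098 - 6P = 5P - 602, i.e. P* = 700 and Q* = 2898.
The ceiling of 481 is below the equilibrium price 700, so it binds.
At P = 481: Qd = 7098 - 6·481 = 4212 and Qs = 5·481 - 602 = 1803.
Shortage = Qd - Qs = 4212 - 1803 = 2409.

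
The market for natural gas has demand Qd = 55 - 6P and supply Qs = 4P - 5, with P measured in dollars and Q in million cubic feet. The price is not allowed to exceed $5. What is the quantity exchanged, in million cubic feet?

15

Equilibrium: 55 - 6P = 4P - 5, so 60 = 10P and P* = 6, Q* = 19.
Because the ceiling (5) lies below the market-clearing price, it is binding.
At P = 5: Qd = 55 - 6·5 = 25 and Qs = 4·5 - 5 = 15.
The quantity actually transacted is the short side, supply: 15.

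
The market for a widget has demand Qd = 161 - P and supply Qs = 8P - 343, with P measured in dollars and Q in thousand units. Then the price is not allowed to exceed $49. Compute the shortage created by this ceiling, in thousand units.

Setting quantity demanded equal to quantity supplied, 161 - P = 8P - 343, gives P* = 56 and Q* = 105.
The ceiling of 49 is below the equilibrium price 56, so it binds.
At P = 49: Qd = 161 - 49 = 112 and Qs = 8·49 - 343 = 49.
Shortage = Qd - Qs = 112 - 49 = 63.

63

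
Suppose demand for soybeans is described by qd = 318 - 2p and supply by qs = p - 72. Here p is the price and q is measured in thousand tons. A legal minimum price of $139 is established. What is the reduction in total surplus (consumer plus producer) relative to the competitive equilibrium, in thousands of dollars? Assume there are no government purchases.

Without the control the market clears where 318 - 2p = p - 72, i.e. p* = 130 and q* = 58.
The floor of 139 is above the equilibrium price 130, so it binds.
At p = 139: qd = 318 - 2·139 = 40 and qs = 139 - 72 = 67.
Quantity traded falls to 40. At q = 40 the demand price is (318 - 40)/2 = 139 and the supply price is 72 + 40 = 112.
Deadweight loss = ½ · (139 - 112) · (58 - 40) = ½ · 27 · 18 = 243.

243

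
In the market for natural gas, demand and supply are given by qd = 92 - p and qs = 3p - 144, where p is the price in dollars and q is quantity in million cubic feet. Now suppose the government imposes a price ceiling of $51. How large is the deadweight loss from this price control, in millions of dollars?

Without the control the market clears where 92 - p = 3p - 144, i.e. p* = 59 and q* = 33.
Because the ceiling (51) lies below the market-clearing price, it is binding.
At p = 51: qd = 92 - 51 = 41 and qs = 3·51 - 144 = 9.
Quantity traded falls to 9. At q = 9 the demand price is 92 - 9 = 83 and the supply price is (144 + 9)/3 = 51.
Deadweight loss = ½ · (83 - 51) · (33 - 9) = ½ · 32 · 24 = 384.

384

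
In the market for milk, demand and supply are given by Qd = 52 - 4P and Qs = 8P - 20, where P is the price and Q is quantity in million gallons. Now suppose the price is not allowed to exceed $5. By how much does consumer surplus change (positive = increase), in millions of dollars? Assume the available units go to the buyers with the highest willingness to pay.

12

Setting quantity demanded equal to quantity supplied, 52 - 4P = 8P - 20, gives P* = 6 and Q* = 28.
Since 5 < 6, the ceiling is binding.
At P = 5: Qd = 52 - 4·5 = 32 and Qs = 8·5 - 20 = 20.
Consumer surplus without the control is ½ · (13 - 6) · 28 = 98.
With the ceiling, 20 units are sold at 5 (assume they go to the highest-value buyers). The demand price at Q = 20 is 8, so CS = ½ · [(13 - 5) + (8 - 5)] · 20 = 110.
Change in consumer surplus = 110 - 98 = 12.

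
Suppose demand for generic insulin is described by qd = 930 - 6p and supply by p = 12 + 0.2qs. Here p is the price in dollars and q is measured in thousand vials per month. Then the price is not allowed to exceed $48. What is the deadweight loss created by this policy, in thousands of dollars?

Rearranging supply gives qs = 5p - 60. Setting quantity demanded equal to quantity supplied, 930 - 6p = 5p - 60, gives p* = 90 and q* = 390.
Since 48 < 90, the ceiling is binding.
At p = 48: qd = 930 - 6·48 = 642 and qs = 5·48 - 60 = 180.
Quantity traded falls to 180. At q = 180 the demand price is (930 - 180)/6 = 125 and the supply price is (60 + 180)/5 = 48.
Deadweight loss = ½ · (125 - 48) · (390 - 180) = ½ · 77 · 210 = 8085.

8085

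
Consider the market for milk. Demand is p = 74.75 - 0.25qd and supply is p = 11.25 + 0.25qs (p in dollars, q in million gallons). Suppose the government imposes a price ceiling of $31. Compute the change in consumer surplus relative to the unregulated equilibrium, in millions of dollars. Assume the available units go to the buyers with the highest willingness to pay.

660

Rearranging demand gives qd = 299 - 4p; rearranging supply gives qs = 4p - 45. In a free market, 299 - 4p = 4p - 45 gives the equilibrium p* = 43, q* = 127.
Because the ceiling (31) lies below the market-clearing price, it is binding.
At p = 31: qd = 299 - 4·31 = 175 and qs = 4·31 - 45 = 79.
Consumer surplus without the control is ½ · (74.75 - 43) · 127 = 2016.125.
With the ceiling, 79 units are sold at 31 (assume they go to the highest-value buyers). The demand price at q = 79 is 55, so CS = ½ · [(74.75 - 31) + (55 - 31)] · 79 = 2676.125.
Change in consumer surplus = 2676.125 - 2016.125 = 660.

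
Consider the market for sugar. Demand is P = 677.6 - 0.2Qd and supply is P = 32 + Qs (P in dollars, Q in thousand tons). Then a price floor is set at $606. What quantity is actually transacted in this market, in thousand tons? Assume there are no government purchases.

Rearranging demand gives Qd = 3388 - 5P; rearranging supply gives Qs = P - 32. Equilibrium: 3388 - 5P = P - 32, so 3420 = 6P and P* = 570, Q* = 538.
The floor of 606 is above the equilibrium price 570, so it binds.
At P = 606: Qd = 3388 - 5·606 = 358 and Qs = 606 - 32 = 574.
The quantity actually transacted is the short side, demand: 358.

358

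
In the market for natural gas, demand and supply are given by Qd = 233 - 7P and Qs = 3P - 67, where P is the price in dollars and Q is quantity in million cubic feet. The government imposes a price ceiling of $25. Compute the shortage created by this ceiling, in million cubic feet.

In a free market, 233 - 7P = 3P - 67 gives the equilibrium P* = 30, Q* = 23.
Because the ceiling (25) lies below the market-clearing price, it is binding.
At P = 25: Qd = 233 - 7·25 = 58 and Qs = 3·25 - 67 = 8.
Shortage = Qd - Qs = 58 - 8 = 50.

50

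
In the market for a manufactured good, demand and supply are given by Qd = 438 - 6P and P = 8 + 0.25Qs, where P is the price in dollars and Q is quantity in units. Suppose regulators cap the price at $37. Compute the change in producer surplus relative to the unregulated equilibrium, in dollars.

Rearranging supply gives Qs = 4P - 32. In a free market, 438 - 6P = 4P - 32 gives the equilibrium P* = 47, Q* = 156.
Because the ceiling (37) lies below the market-clearing price, it is binding.
At P = 37: Qd = 438 - 6·37 = 216 and Qs = 4·37 - 32 = 116.
Producer surplus without the control is ½ · (47 - 8) · 156 = 3042.
With the ceiling, producers sell 116 units at 37, so PS = ½ · (37 - 8) · 116 = 1682.
Change in producer surplus = 1682 - 3042 = -1360.

-1360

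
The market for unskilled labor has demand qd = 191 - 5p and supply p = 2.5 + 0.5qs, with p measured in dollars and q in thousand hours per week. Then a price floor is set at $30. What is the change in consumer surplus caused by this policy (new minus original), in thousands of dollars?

-92

Rearranging supply gives qs = 2p - 5. Setting quantity demanded equal to quantity supplied, 191 - 5p = 2p - 5, gives p* = 28 and q* = 51.
The floor of 30 is above the equilibrium price 28, so it binds.
At p = 30: qd = 191 - 5·30 = 41 and qs = 2·30 - 5 = 55.
Consumer surplus without the control is ½ · (38.2 - 28) · 51 = 260.1.
With the floor, consumers buy 41 units at 30, so CS = ½ · (38.2 - 30) · 41 = 168.1.
Change in consumer surplus = 168.1 - 260.1 = -92.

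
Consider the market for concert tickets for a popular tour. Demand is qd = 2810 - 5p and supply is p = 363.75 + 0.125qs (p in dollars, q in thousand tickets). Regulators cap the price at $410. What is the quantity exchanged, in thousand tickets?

Rearranging supply gives qs = 8p - 2910. Without the control the market clears where 2810 - 5p = 8p - 2910, i.e. p* = 440 and q* = 610.
Because the ceiling (410) lies below the market-clearing price, it is binding.
At p = 410: qd = 2810 - 5·410 = 760 and qs = 8·410 - 2910 = 370.
The quantity actually transacted is the short side, supply: 370.

370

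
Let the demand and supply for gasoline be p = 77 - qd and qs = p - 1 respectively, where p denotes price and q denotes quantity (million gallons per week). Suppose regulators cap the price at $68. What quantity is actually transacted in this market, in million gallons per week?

38

Rearranging demand gives qd = 77 - p. Setting quantity demanded equal to quantity supplied, 77 - p = p - 1, gives p* = 39 and q* = 38.
The ceiling of 68 is above the equilibrium price 39, so it is not binding; the market clears at p* = 39, q* = 38.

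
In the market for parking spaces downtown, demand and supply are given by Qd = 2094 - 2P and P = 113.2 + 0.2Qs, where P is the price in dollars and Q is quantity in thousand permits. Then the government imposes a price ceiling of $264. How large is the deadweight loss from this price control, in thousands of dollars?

117740

Rearranging supply gives Qs = 5P - 566. Setting quantity demanded equal to quantity supplied, 2094 - 2P = 5P - 566, gives P* = 380 and Q* = 1334.
Because the ceiling (264) lies below the market-clearing price, it is binding.
At P = 264: Qd = 2094 - 2·264 = 1566 and Qs = 5·264 - 566 = 754.
Quantity traded falls to 754. At Q = 754 the demand price is (2094 - 754)/2 = 670 and the supply price is (566 + 754)/5 = 264.
Deadweight loss = ½ · (670 - 264) · (1334 - 754) = ½ · 406 · 580 = 117740.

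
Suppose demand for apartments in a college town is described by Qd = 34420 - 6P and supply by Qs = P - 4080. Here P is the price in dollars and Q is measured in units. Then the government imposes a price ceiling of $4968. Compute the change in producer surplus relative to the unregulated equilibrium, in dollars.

Setting quantity demanded equal to quantity supplied, 34420 - 6P = P - 4080, gives P* = 5500 and Q* = 1420.
Because the ceiling (4968) lies below the market-clearing price, it is binding.
At P = 4968: Qd = 34420 - 6·4968 = 4612 and Qs = 4968 - 4080 = 888.
Producer surplus without the control is ½ · (5500 - 4080) · 1420 = 1008200.
With the ceiling, producers sell 888 units at 4968, so PS = ½ · (4968 - 4080) · 888 = 394272.
Change in producer surplus = 394272 - 1008200 = -613928.

-613928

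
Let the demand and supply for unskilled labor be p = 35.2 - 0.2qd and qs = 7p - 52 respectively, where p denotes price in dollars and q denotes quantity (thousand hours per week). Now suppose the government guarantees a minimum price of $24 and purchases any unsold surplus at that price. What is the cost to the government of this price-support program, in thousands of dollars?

1440

Rearranging demand gives qd = 176 - 5p. Setting quantity demanded equal to quantity supplied, 176 - 5p = 7p - 52, gives p* = 19 and q* = 81.
Because the floor (24) lies above the market-clearing price, it is binding.
At p = 24: qd = 176 - 5·24 = 56 and qs = 7·24 - 52 = 116.
Surplus = qs - qd = 60.
Government expenditure = surplus × support price = 60 × 24 = 1440.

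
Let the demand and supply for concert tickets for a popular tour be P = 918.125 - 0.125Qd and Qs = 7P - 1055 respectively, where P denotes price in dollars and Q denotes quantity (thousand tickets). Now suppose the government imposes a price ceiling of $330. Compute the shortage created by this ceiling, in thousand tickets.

3450

Rearranging demand gives Qd = 7345 - 8P. In a free market, 7345 - 8P = 7P - 1055 gives the equilibrium P* = 560, Q* = 2865.
Because the ceiling (330) lies below the market-clearing price, it is binding.
At P = 330: Qd = 7345 - 8·330 = 4705 and Qs = 7·330 - 1055 = 1255.
Shortage = Qd - Qs = 4705 - 1255 = 3450.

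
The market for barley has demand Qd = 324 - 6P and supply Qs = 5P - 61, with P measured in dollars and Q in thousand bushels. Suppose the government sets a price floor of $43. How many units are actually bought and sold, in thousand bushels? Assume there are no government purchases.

Equilibrium: 324 - 6P = 5P - 61, so 385 = 11P and P* = 35, Q* = 114.
Because the floor (43) lies above the market-clearing price, it is binding.
At P = 43: Qd = 324 - 6·43 = 66 and Qs = 5·43 - 61 = 154.
The quantity actually transacted is the short side, demand: 66.

66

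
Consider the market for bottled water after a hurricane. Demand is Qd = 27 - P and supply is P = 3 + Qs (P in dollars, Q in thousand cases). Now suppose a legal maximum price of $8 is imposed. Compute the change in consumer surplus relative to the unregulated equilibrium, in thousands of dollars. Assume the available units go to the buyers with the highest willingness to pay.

Rearranging supply gives Qs = P - 3. Without the control the market clears where 27 - P = P - 3, i.e. P* = 15 and Q* = 12.
Since 8 < 15, the ceiling is binding.
At P = 8: Qd = 27 - 8 = 19 and Qs = 8 - 3 = 5.
Consumer surplus without the control is ½ · (27 - 15) · 12 = 72.
With the ceiling, 5 units are sold at 8 (assume they go to the highest-value buyers). The demand price at Q = 5 is 22, so CS = ½ · [(27 - 8) + (22 - 8)] · 5 = 82.5.
Change in consumer surplus = 82.5 - 72 = 10.5.

10.5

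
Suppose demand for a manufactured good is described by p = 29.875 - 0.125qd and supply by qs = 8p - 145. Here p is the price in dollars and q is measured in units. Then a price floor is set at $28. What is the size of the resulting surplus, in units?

64

Rearranging demand gives qd = 239 - 8p. Setting quantity demanded equal to quantity supplied, 239 - 8p = 8p - 145, gives p* = 24 and q* = 47.
The floor of 28 is above the equilibrium price 24, so it binds.
At p = 28: qd = 239 - 8·28 = 15 and qs = 8·28 - 145 = 79.
Surplus = qs - qd = 79 - 15 = 64.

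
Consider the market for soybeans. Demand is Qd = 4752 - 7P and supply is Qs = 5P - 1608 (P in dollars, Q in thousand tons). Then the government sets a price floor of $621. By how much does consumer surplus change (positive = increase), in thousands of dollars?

In a free market, 4752 - 7P = 5P - 1608 gives the equilibrium P* = 530, Q* = 1042.
Since 621 > 530, the floor is binding.
At P = 621: Qd = 4752 - 7·621 = 405 and Qs = 5·621 - 1608 = 1497.
Consumer surplus without the control is ½ · (4752/7 - 530) · 1042 = 542882/7.
With the floor, consumers buy 405 units at 621, so CS = ½ · (4752/7 - 621) · 405 = 164025/14.
Change in consumer surplus = 164025/14 - 542882/7 = -65838.5.

-65838.5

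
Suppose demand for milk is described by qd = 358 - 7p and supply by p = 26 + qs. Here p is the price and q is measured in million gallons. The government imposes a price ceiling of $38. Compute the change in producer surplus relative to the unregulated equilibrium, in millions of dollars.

-170

Rearranging supply gives qs = p - 26. Setting quantity demanded equal to quantity supplied, 358 - 7p = p - 26, gives p* = 48 and q* = 22.
Since 38 < 48, the ceiling is binding.
At p = 38: qd = 358 - 7·38 = 92 and qs = 38 - 26 = 12.
Producer surplus without the control is ½ · (48 - 26) · 22 = 242.
With the ceiling, producers sell 12 units at 38, so PS = ½ · (38 - 26) · 12 = 72.
Change in producer surplus = 72 - 242 = -170.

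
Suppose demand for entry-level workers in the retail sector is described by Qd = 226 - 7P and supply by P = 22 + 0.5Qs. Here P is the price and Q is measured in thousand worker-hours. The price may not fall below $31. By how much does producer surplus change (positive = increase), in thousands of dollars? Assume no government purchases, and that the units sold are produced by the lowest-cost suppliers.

-3.25

Rearranging supply gives Qs = 2P - 44. Without the control the market clears where 226 - 7P = 2P - 44, i.e. P* = 30 and Q* = 16.
Because the floor (31) lies above the market-clearing price, it is binding.
At P = 31: Qd = 226 - 7·31 = 9 and Qs = 2·31 - 44 = 18.
Producer surplus without the control is ½ · (30 - 22) · 16 = 64.
With the floor, 9 units are sold at 31. The supply price at Q = 9 is 26.5, so PS = ½ · [(31 - 22) + (31 - 26.5)] · 9 = 60.75.
Change in producer surplus = 60.75 - 64 = -3.25.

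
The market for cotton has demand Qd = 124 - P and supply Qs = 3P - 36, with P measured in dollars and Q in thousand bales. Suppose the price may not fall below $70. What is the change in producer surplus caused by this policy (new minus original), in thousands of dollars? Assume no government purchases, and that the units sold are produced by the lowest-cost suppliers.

1470

Without the control the market clears where 124 - P = 3P - 36, i.e. P* = 40 and Q* = 84.
The floor of 70 is above the equilibrium price 40, so it binds.
At P = 70: Qd = 124 - 70 = 54 and Qs = 3·70 - 36 = 174.
Producer surplus without the control is ½ · (40 - 12) · 84 = 1176.
With the floor, 54 units are sold at 70. The supply price at Q = 54 is 30, so PS = ½ · [(70 - 12) + (70 - 30)] · 54 = 2646.
Change in producer surplus = 2646 - 1176 = 1470.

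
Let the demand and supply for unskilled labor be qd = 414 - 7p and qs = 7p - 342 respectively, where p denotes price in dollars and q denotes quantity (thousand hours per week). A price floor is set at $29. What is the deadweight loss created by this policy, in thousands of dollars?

0

Equilibrium: 414 - 7p = 7p - 342, so 756 = 14p and p* = 54, q* = 36.
Since 29 is below p* = 54, the floor does not bind and the free-market outcome prevails.
Since the control does not bind, no trades are prevented and deadweight loss is zero.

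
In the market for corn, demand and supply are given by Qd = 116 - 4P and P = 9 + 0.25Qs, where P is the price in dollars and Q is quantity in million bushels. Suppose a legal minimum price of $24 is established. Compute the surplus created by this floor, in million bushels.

40

Rearranging supply gives Qs = 4P - 36. Equilibrium: 116 - 4P = 4P - 36, so 152 = 8P and P* = 19, Q* = 40.
The floor of 24 is above the equilibrium price 19, so it binds.
At P = 24: Qd = 116 - 4·24 = 20 and Qs = 4·24 - 36 = 60.
Surplus = Qs - Qd = 60 - 20 = 40.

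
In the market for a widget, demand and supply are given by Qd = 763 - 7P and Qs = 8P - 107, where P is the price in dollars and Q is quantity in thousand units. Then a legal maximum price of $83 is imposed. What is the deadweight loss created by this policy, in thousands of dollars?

0

Setting quantity demanded equal to quantity supplied, 763 - 7P = 8P - 107, gives P* = 58 and Q* = 357.
The ceiling of 83 is above the equilibrium price 58, so it is not binding; the market clears at P* = 58, Q* = 357.
Since the control does not bind, no trades are prevented and deadweight loss is zero.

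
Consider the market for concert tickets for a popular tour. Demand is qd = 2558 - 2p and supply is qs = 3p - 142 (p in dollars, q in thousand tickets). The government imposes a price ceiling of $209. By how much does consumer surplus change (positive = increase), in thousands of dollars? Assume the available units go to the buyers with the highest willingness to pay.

-85977.25

Equilibrium: 2558 - 2p = 3p - 142, so 2700 = 5p and p* = 540, q* = 1478.
Because the ceiling (209) lies below the market-clearing price, it is binding.
At p = 209: qd = 2558 - 2·209 = 2140 and qs = 3·209 - 142 = 485.
Consumer surplus without the control is ½ · (1279 - 540) · 1478 = 546121.
With the ceiling, 485 units are sold at 209 (assume they go to the highest-value buyers). The demand price at q = 485 is 1036.5, so CS = ½ · [(1279 - 209) + (1036.5 - 209)] · 485 = 460143.75.
Change in consumer surplus = 460143.75 - 546121 = -85977.25.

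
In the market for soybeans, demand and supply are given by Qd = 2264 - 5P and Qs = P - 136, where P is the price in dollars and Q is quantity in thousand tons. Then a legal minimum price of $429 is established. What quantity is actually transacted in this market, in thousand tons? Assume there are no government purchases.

Setting quantity demanded equal to quantity supplied, 2264 - 5P = P - 136, gives P* = 400 and Q* = 264.
Since 429 > 400, the floor is binding.
At P = 429: Qd = 2264 - 5·429 = 119 and Qs = 429 - 136 = 293.
The quantity actually transacted is the short side, demand: 119.

119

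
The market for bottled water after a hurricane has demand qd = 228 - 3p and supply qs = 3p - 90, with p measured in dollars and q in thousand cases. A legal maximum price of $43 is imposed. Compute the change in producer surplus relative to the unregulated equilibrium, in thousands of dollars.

-540

Equilibrium: 228 - 3p = 3p - 90, so 318 = 6p and p* = 53, q* = 69.
Because the ceiling (43) lies below the market-clearing price, it is binding.
At p = 43: qd = 228 - 3·43 = 99 and qs = 3·43 - 90 = 39.
Producer surplus without the control is ½ · (53 - 30) · 69 = 793.5.
With the ceiling, producers sell 39 units at 43, so PS = ½ · (43 - 30) · 39 = 253.5.
Change in producer surplus = 253.5 - 793.5 = -540.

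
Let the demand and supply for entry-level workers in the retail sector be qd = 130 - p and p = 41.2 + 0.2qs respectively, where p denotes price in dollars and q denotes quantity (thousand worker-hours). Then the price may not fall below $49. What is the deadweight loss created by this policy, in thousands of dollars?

Rearranging supply gives qs = 5p - 206. Equilibrium: 130 - p = 5p - 206, so 336 = 6p and p* = 56, q* = 74.
The floor of 49 is below the equilibrium price 56, so it is not binding; the market clears at p* = 56, q* = 74.
Since the control does not bind, no trades are prevented and deadweight loss is zero.

0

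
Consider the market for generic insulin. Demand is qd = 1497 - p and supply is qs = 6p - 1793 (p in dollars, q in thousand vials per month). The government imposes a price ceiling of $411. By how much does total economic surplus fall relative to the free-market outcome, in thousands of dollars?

Setting quantity demanded equal to quantity supplied, 1497 - p = 6p - 1793, gives p* = 470 and q* = 1027.
The ceiling of 411 is below the equilibrium price 470, so it binds.
At p = 411: qd = 1497 - 411 = 1086 and qs = 6·411 - 1793 = 673.
Quantity traded falls to 673. At q = 673 the demand price is 1497 - 673 = 824 and the supply price is (1793 + 673)/6 = 411.
Deadweight loss = ½ · (824 - 411) · (1027 - 673) = ½ · 413 · 354 = 73101.

73101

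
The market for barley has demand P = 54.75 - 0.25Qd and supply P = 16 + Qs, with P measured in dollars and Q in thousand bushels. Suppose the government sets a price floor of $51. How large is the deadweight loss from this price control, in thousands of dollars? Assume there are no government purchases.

Rearranging demand gives Qd = 219 - 4P; rearranging supply gives Qs = P - 16. In a free market, 219 - 4P = P - 16 gives the equilibrium P* = 47, Q* = 31.
Because the floor (51) lies above the market-clearing price, it is binding.
At P = 51: Qd = 219 - 4·51 = 15 and Qs = 51 - 16 = 35.
Quantity traded falls to 15. At Q = 15 the demand price is (219 - 15)/4 = 51 and the supply price is 16 + 15 = 31.
Deadweight loss = ½ · (51 - 31) · (31 - 15) = ½ · 20 · 16 = 160.

160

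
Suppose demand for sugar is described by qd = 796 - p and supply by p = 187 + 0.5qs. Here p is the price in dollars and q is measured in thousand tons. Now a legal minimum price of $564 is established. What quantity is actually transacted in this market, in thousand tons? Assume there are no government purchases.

Rearranging supply gives qs = 2p - 374. Setting quantity demanded equal to quantity supplied, 796 - p = 2p - 374, gives p* = 390 and q* = 406.
Because the floor (564) lies above the market-clearing price, it is binding.
At p = 564: qd = 796 - 564 = 232 and qs = 2·564 - 374 = 754.
The quantity actually transacted is the short side, demand: 232.

232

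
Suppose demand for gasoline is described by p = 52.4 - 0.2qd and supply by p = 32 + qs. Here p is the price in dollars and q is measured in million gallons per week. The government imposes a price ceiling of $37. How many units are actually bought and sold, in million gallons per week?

Rearranging demand gives qd = 262 - 5p; rearranging supply gives qs = p - 32. Equilibrium: 262 - 5p = p - 32, so 294 = 6p and p* = 49, q* = 17.
Because the ceiling (37) lies below the market-clearing price, it is binding.
At p = 37: qd = 262 - 5·37 = 77 and qs = 37 - 32 = 5.
The quantity actually transacted is the short side, supply: 5.

5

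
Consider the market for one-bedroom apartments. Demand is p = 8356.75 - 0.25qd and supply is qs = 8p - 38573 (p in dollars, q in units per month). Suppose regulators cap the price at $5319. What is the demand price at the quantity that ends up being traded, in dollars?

7362

Rearranging demand gives qd = 33427 - 4p. In a free market, 33427 - 4p = 8p - 38573 gives the equilibrium p* = 6000, q* = 9427.
Since 5319 < 6000, the ceiling is binding.
At p = 5319: qd = 33427 - 4·5319 = 12151 and qs = 8·5319 - 38573 = 3979.
Only 3979 units reach the market. On the demand curve, the marginal buyer's willingness to pay at q = 3979 is (33427 - 3979)/4 = 7362.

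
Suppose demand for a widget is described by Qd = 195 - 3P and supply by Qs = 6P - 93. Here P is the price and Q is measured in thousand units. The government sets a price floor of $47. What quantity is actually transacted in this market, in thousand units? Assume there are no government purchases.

In a free market, 195 - 3P = 6P - 93 gives the equilibrium P* = 32, Q* = 99.
Since 47 > 32, the floor is binding.
At P = 47: Qd = 195 - 3·47 = 54 and Qs = 6·47 - 93 = 189.
The quantity actually transacted is the short side, demand: 54.

54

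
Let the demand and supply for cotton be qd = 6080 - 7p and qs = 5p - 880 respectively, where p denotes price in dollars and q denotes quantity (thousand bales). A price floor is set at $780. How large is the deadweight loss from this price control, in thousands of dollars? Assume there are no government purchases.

336000

Equilibrium: 6080 - 7p = 5p - 880, so 6960 = 12p and p* = 580, q* = 2020.
The floor of 780 is above the equilibrium price 580, so it binds.
At p = 780: qd = 6080 - 7·780 = 620 and qs = 5·780 - 880 = 3020.
Quantity traded falls to 620. At q = 620 the demand price is (6080 - 620)/7 = 780 and the supply price is (880 + 620)/5 = 300.
Deadweight loss = ½ · (780 - 300) · (2020 - 620) = ½ · 480 · 1400 = 336000.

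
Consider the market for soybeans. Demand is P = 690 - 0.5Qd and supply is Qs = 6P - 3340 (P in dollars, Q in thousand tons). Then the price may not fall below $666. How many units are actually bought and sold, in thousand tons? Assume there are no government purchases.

Rearranging demand gives Qd = 1380 - 2P. Equilibrium: 1380 - 2P = 6P - 3340, so 4720 = 8P and P* = 590, Q* = 200.
The floor of 666 is above the equilibrium price 590, so it binds.
At P = 666: Qd = 1380 - 2·666 = 48 and Qs = 6·666 - 3340 = 656.
The quantity actually transacted is the short side, demand: 48.

48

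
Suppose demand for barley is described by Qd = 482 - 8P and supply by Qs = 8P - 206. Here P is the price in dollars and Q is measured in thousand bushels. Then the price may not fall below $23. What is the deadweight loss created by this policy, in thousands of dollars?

0

Equilibrium: 482 - 8P = 8P - 206, so 688 = 16P and P* = 43, Q* = 138.
Since 23 is below P* = 43, the floor does not bind and the free-market outcome prevails.
Since the control does not bind, no trades are prevented and deadweight loss is zero.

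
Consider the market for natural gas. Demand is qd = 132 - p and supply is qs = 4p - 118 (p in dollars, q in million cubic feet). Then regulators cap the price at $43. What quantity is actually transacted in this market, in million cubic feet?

Without the control the market clears where 132 - p = 4p - 118, i.e. p* = 50 and q* = 82.
Because the ceiling (43) lies below the market-clearing price, it is binding.
At p = 43: qd = 132 - 43 = 89 and qs = 4·43 - 118 = 54.
The quantity actually transacted is the short side, supply: 54.

54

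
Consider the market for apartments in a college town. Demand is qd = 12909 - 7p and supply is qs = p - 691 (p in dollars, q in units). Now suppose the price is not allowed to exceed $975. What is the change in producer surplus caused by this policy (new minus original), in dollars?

-468712.5

Without the control the market clears where 12909 - 7p = p - 691, i.e. p* = 1700 and q* = 1009.
Because the ceiling (975) lies below the market-clearing price, it is binding.
At p = 975: qd = 12909 - 7·975 = 6084 and qs = 975 - 691 = 284.
Producer surplus without the control is ½ · (1700 - 691) · 1009 = 509040.5.
With the ceiling, producers sell 284 units at 975, so PS = ½ · (975 - 691) · 284 = 40328.
Change in producer surplus = 40328 - 509040.5 = -468712.5.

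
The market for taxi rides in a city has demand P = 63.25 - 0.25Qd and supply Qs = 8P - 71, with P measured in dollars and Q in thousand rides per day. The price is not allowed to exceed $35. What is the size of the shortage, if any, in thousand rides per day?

0

Rearranging demand gives Qd = 253 - 4P. Setting quantity demanded equal to quantity supplied, 253 - 4P = 8P - 71, gives P* = 27 and Q* = 145.
The ceiling of 35 is above the equilibrium price 27, so it is not binding; the market clears at P* = 27, Q* = 145.
Since the control does not bind, there is no shortage.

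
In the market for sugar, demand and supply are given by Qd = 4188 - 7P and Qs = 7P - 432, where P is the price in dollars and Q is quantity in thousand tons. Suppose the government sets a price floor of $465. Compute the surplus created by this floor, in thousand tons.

In a free market, 4188 - 7P = 7P - 432 gives the equilibrium P* = 330, Q* = 1878.
Since 465 > 330, the floor is binding.
At P = 465: Qd = 4188 - 7·465 = 933 and Qs = 7·465 - 432 = 2823.
Surplus = Qs - Qd = 2823 - 933 = 1890.

1890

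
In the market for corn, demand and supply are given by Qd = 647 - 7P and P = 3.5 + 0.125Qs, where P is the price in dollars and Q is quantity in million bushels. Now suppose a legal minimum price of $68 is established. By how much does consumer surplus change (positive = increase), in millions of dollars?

Rearranging supply gives Qs = 8P - 28. Setting quantity demanded equal to quantity supplied, 647 - 7P = 8P - 28, gives P* = 45 and Q* = 332.
Since 68 > 45, the floor is binding.
At P = 68: Qd = 647 - 7·68 = 171 and Qs = 8·68 - 28 = 516.
Consumer surplus without the control is ½ · (647/7 - 45) · 332 = 55112/7.
With the floor, consumers buy 171 units at 68, so CS = ½ · (647/7 - 68) · 171 = 29241/14.
Change in consumer surplus = 29241/14 - 55112/7 = -5784.5.

-5784.5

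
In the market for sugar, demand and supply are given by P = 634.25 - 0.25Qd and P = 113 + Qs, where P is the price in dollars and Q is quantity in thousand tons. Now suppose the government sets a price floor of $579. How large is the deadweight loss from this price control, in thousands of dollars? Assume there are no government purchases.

24010

Rearranging demand gives Qd = 2537 - 4P; rearranging supply gives Qs = P - 113. In a free market, 2537 - 4P = P - 113 gives the equilibrium P* = 530, Q* = 417.
The floor of 579 is above the equilibrium price 530, so it binds.
At P = 579: Qd = 2537 - 4·579 = 221 and Qs = 579 - 113 = 466.
Quantity traded falls to 221. At Q = 221 the demand price is (2537 - 221)/4 = 579 and the supply price is 113 + 221 = 334.
Deadweight loss = ½ · (579 - 334) · (417 - 221) = ½ · 245 · 196 = 24010.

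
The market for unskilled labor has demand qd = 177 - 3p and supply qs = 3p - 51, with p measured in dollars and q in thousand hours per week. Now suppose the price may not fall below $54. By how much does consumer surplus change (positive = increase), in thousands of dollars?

In a free market, 177 - 3p = 3p - 51 gives the equilibrium p* = 38, q* = 63.
Because the floor (54) lies above the market-clearing price, it is binding.
At p = 54: qd = 177 - 3·54 = 15 and qs = 3·54 - 51 = 111.
Consumer surplus without the control is ½ · (59 - 38) · 63 = 661.5.
With the floor, consumers buy 15 units at 54, so CS = ½ · (59 - 54) · 15 = 37.5.
Change in consumer surplus = 37.5 - 661.5 = -624.

-624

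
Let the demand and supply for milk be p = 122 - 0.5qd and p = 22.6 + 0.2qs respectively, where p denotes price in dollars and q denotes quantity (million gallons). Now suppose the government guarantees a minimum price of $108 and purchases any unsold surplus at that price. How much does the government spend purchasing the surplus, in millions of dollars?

43092

Rearranging demand gives qd = 244 - 2p; rearranging supply gives qs = 5p - 113. Equilibrium: 244 - 2p = 5p - 113, so 357 = 7p and p* = 51, q* = 142.
The floor of 108 is above the equilibrium price 51, so it binds.
At p = 108: qd = 244 - 2·108 = 28 and qs = 5·108 - 113 = 427.
Surplus = qs - qd = 399.
Government expenditure = surplus × support price = 399 × 108 = 43092.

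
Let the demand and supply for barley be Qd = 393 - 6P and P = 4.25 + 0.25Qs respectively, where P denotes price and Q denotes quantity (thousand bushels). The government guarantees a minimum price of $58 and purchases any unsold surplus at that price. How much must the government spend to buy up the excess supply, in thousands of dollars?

9860

Rearranging supply gives Qs = 4P - 17. Setting quantity demanded equal to quantity supplied, 393 - 6P = 4P - 17, gives P* = 41 and Q* = 147.
Since 58 > 41, the floor is binding.
At P = 58: Qd = 393 - 6·58 = 45 and Qs = 4·58 - 17 = 215.
Surplus = Qs - Qd = 170.
Government expenditure = surplus × support price = 170 × 58 = 9860.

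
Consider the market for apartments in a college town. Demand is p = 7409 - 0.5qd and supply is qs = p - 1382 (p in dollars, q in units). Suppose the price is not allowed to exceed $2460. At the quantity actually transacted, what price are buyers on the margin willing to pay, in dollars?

6870

Rearranging demand gives qd = 14818 - 2p. Equilibrium: 14818 - 2p = p - 1382, so 16200 = 3p and p* = 5400, q* = 4018.
Since 2460 < 5400, the ceiling is binding.
At p = 2460: qd = 14818 - 2·2460 = 9898 and qs = 2460 - 1382 = 1078.
Only 1078 units reach the market. On the demand curve, the marginal buyer's willingness to pay at q = 1078 is (14818 - 1078)/2 = 6870.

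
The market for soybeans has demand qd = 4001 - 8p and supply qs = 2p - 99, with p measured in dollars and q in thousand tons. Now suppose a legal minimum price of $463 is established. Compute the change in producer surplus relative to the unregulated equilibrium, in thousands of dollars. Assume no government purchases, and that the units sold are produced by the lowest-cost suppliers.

-29203

Setting quantity demanded equal to quantity supplied, 4001 - 8p = 2p - 99, gives p* = 410 and q* = 721.
The floor of 463 is above the equilibrium price 410, so it binds.
At p = 463: qd = 4001 - 8·463 = 297 and qs = 2·463 - 99 = 827.
Producer surplus without the control is ½ · (410 - 49.5) · 721 = 129960.25.
With the floor, 297 units are sold at 463. The supply price at q = 297 is 198, so PS = ½ · [(463 - 49.5) + (463 - 198)] · 297 = 100757.25.
Change in producer surplus = 100757.25 - 129960.25 = -29203.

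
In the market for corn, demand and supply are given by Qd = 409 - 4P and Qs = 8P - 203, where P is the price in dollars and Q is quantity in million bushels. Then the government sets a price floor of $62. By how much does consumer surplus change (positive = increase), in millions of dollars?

Setting quantity demanded equal to quantity supplied, 409 - 4P = 8P - 203, gives P* = 51 and Q* = 205.
The floor of 62 is above the equilibrium price 51, so it binds.
At P = 62: Qd = 409 - 4·62 = 161 and Qs = 8·62 - 203 = 293.
Consumer surplus without the control is ½ · (102.25 - 51) · 205 = 5253.125.
With the floor, consumers buy 161 units at 62, so CS = ½ · (102.25 - 62) · 161 = 3240.125.
Change in consumer surplus = 3240.125 - 5253.125 = -2013.

-2013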